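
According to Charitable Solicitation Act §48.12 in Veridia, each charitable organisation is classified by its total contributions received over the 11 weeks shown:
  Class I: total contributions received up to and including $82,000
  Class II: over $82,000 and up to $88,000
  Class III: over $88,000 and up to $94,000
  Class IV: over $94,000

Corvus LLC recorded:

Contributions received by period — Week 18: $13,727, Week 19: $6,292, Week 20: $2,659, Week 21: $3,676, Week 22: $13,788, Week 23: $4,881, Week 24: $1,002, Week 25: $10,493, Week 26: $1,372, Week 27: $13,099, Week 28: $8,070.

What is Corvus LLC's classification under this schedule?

Total contributions received: $13,727 + $6,292 + $2,659 + $3,676 + $13,788 + $4,881 + $1,002 + $10,493 + $1,372 + $13,099 + $8,070 = $79,059.
$79,059 ≤ $82,000, so Class I applies.

Class I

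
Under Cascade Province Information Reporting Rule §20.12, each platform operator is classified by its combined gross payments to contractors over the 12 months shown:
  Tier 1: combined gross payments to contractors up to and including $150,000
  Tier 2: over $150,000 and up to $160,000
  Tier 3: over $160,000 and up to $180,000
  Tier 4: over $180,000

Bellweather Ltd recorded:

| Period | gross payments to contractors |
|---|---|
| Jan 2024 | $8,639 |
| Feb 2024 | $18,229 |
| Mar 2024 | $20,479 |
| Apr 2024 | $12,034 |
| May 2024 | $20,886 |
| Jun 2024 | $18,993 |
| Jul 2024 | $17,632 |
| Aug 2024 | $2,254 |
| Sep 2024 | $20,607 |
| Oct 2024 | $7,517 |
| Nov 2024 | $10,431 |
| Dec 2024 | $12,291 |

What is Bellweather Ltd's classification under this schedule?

Tier 3

Combined gross payments to contractors: $8,639 + $18,229 + $20,479 + $12,034 + $20,886 + $18,993 + $17,632 + $2,254 + $20,607 + $7,517 + $10,431 + $12,291 = $169,992.
$160,000 < $169,992 ≤ $180,000, so Tier 3 applies.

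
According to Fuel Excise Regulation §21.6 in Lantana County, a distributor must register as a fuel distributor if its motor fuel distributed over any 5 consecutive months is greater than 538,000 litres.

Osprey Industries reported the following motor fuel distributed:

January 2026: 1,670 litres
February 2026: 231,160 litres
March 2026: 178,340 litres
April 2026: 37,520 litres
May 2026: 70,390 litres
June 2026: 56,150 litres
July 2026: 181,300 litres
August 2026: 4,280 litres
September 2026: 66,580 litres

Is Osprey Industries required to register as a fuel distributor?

Yes

January 2026–May 2026: 1,670 litres + 231,160 litres + 178,340 litres + 37,520 litres + 70,390 litres = 519,080 litres (under)
February 2026–June 2026: 231,160 litres + 178,340 litres + 37,520 litres + 70,390 litres + 56,150 litres = 573,560 litres (over)
March 2026–July 2026: 178,340 litres + 37,520 litres + 70,390 litres + 56,150 litres + 181,300 litres = 523,700 litres (under)
April 2026–August 2026: 37,520 litres + 70,390 litres + 56,150 litres + 181,300 litres + 4,280 litres = 349,640 litres (under)
May 2026–September 2026: 70,390 litres + 56,150 litres + 181,300 litres + 4,280 litres + 66,580 litres = 378,700 litres (under)
At least one window exceeds 538,000 litres.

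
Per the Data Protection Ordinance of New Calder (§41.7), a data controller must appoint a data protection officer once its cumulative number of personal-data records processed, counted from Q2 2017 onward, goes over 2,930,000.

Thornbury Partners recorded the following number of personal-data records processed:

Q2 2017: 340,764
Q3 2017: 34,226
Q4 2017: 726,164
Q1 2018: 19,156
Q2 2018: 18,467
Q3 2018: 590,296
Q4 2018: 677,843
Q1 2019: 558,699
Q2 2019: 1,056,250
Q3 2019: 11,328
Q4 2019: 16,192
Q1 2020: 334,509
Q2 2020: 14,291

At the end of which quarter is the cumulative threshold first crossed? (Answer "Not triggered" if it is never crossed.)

Through Q2 2017: 340,764
Through Q3 2017: 374,990
Through Q4 2017: 1,101,154
Through Q1 2018: 1,120,310
Through Q2 2018: 1,138,777
Through Q3 2018: 1,729,073
Through Q4 2018: 2,406,916
Through Q1 2019: 2,965,615 ← exceeds threshold

Q1 2019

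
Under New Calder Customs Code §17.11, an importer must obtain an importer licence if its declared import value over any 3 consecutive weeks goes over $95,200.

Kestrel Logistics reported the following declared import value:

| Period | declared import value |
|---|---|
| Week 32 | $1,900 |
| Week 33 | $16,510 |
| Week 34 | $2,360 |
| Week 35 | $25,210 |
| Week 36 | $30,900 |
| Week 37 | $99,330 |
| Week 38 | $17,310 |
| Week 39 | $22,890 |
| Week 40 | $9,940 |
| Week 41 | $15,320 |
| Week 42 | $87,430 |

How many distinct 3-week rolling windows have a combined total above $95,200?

Week 32–Week 34: $1,900 + $16,510 + $2,360 = $20,770 (under)
Week 33–Week 35: $16,510 + $2,360 + $25,210 = $44,080 (under)
Week 34–Week 36: $2,360 + $25,210 + $30,900 = $58,470 (under)
Week 35–Week 37: $25,210 + $30,900 + $99,330 = $155,440 (over)
Week 36–Week 38: $30,900 + $99,330 + $17,310 = $147,540 (over)
Week 37–Week 39: $99,330 + $17,310 + $22,890 = $139,530 (over)
Week 38–Week 40: $17,310 + $22,890 + $9,940 = $50,140 (under)
Week 39–Week 41: $22,890 + $9,940 + $15,320 = $48,150 (under)
Week 40–Week 42: $9,940 + $15,320 + $87,430 = $112,690 (over)
4 windows exceed the threshold.

4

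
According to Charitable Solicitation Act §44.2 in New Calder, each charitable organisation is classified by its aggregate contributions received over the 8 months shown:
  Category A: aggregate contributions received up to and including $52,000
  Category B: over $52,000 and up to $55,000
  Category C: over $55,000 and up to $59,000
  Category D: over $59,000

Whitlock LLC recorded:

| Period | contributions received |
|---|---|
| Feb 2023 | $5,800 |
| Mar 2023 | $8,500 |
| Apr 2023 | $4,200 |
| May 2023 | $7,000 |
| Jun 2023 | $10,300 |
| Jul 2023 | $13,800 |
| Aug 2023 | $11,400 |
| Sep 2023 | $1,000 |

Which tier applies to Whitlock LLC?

Aggregate contributions received: $5,800 + $8,500 + $4,200 + $7,000 + $10,300 + $13,800 + $11,400 + $1,000 = $62,000.
$62,000 > $59,000, so Category D applies.

Category D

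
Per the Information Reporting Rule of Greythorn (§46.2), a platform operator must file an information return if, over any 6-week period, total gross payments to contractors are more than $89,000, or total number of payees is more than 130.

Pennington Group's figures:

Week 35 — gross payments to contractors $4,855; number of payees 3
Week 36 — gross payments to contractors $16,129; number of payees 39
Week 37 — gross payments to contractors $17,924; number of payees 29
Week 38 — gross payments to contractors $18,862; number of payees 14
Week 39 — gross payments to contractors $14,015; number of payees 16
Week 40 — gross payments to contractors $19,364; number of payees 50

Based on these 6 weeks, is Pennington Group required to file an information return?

Total gross payments to contractors: $4,855 + $16,129 + $17,924 + $18,862 + $14,015 + $19,364 = $91,149 (> $89,000).
Total number of payees: 3 + 39 + 29 + 14 + 16 + 50 = 151 (> 130).
The test is 'or': at least one threshold is exceeded.

Yes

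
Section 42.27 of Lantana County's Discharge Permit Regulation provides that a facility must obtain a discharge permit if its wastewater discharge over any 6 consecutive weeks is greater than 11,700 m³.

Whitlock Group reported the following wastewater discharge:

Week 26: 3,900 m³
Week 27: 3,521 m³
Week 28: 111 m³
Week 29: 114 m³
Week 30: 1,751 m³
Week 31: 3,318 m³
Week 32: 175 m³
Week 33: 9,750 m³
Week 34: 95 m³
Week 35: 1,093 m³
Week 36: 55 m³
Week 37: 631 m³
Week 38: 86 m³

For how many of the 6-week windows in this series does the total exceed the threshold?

Week 26–Week 31: 3,900 m³ + 3,521 m³ + 111 m³ + 114 m³ + 1,751 m³ + 3,318 m³ = 12,715 m³ (over)
Week 27–Week 32: 3,521 m³ + 111 m³ + 114 m³ + 1,751 m³ + 3,318 m³ + 175 m³ = 8,990 m³ (under)
Week 28–Week 33: 111 m³ + 114 m³ + 1,751 m³ + 3,318 m³ + 175 m³ + 9,750 m³ = 15,219 m³ (over)
Week 29–Week 34: 114 m³ + 1,751 m³ + 3,318 m³ + 175 m³ + 9,750 m³ + 95 m³ = 15,203 m³ (over)
Week 30–Week 35: 1,751 m³ + 3,318 m³ + 175 m³ + 9,750 m³ + 95 m³ + 1,093 m³ = 16,182 m³ (over)
Week 31–Week 36: 3,318 m³ + 175 m³ + 9,750 m³ + 95 m³ + 1,093 m³ + 55 m³ = 14,486 m³ (over)
Week 32–Week 37: 175 m³ + 9,750 m³ + 95 m³ + 1,093 m³ + 55 m³ + 631 m³ = 11,799 m³ (over)
Week 33–Week 38: 9,750 m³ + 95 m³ + 1,093 m³ + 55 m³ + 631 m³ + 86 m³ = 11,710 m³ (over)
7 windows exceed the threshold.

7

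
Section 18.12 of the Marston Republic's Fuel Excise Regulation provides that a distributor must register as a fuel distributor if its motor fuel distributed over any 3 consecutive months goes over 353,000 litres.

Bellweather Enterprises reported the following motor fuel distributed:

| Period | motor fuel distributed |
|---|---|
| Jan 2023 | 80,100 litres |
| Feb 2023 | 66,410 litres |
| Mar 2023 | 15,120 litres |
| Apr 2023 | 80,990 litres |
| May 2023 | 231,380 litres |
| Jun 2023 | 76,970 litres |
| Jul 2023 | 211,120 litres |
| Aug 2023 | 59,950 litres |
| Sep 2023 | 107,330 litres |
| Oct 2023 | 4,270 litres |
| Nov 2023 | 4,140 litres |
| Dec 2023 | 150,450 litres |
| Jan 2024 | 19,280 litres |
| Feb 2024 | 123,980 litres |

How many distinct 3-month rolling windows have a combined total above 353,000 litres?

3

Jan 2023–Mar 2023: 80,100 litres + 66,410 litres + 15,120 litres = 161,630 litres (under)
Feb 2023–Apr 2023: 66,410 litres + 15,120 litres + 80,990 litres = 162,520 litres (under)
Mar 2023–May 2023: 15,120 litres + 80,990 litres + 231,380 litres = 327,490 litres (under)
Apr 2023–Jun 2023: 80,990 litres + 231,380 litres + 76,970 litres = 389,340 litres (over)
May 2023–Jul 2023: 231,380 litres + 76,970 litres + 211,120 litres = 519,470 litres (over)
Jun 2023–Aug 2023: 76,970 litres + 211,120 litres + 59,950 litres = 348,040 litres (under)
Jul 2023–Sep 2023: 211,120 litres + 59,950 litres + 107,330 litres = 378,400 litres (over)
Aug 2023–Oct 2023: 59,950 litres + 107,330 litres + 4,270 litres = 171,550 litres (under)
Sep 2023–Nov 2023: 107,330 litres + 4,270 litres + 4,140 litres = 115,740 litres (under)
Oct 2023–Dec 2023: 4,270 litres + 4,140 litres + 150,450 litres = 158,860 litres (under)
Nov 2023–Jan 2024: 4,140 litres + 150,450 litres + 19,280 litres = 173,870 litres (under)
Dec 2023–Feb 2024: 150,450 litres + 19,280 litres + 123,980 litres = 293,710 litres (under)
3 windows exceed the threshold.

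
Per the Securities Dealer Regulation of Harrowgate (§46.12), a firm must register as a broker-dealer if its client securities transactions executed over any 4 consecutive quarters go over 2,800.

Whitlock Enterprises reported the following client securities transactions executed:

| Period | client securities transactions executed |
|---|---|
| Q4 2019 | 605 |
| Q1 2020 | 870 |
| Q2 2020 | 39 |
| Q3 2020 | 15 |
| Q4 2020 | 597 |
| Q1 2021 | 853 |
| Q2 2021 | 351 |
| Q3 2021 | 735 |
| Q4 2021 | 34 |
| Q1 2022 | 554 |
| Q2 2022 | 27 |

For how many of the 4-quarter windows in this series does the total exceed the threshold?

Q4 2019–Q3 2020: 605 + 870 + 39 + 15 = 1,529 (under)
Q1 2020–Q4 2020: 870 + 39 + 15 + 597 = 1,521 (under)
Q2 2020–Q1 2021: 39 + 15 + 597 + 853 = 1,504 (under)
Q3 2020–Q2 2021: 15 + 597 + 853 + 351 = 1,816 (under)
Q4 2020–Q3 2021: 597 + 853 + 351 + 735 = 2,536 (under)
Q1 2021–Q4 2021: 853 + 351 + 735 + 34 = 1,973 (under)
Q2 2021–Q1 2022: 351 + 735 + 34 + 554 = 1,674 (under)
Q3 2021–Q2 2022: 735 + 34 + 554 + 27 = 1,350 (under)
0 windows exceed the threshold.

0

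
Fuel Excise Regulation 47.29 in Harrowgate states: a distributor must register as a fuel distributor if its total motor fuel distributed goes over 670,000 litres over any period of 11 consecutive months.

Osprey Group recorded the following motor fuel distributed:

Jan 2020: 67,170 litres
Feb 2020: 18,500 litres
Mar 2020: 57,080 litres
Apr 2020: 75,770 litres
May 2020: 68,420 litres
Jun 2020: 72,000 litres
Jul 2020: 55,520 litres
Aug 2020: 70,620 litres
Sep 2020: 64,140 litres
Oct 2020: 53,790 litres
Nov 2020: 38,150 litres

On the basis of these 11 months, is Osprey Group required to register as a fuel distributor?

No

Total motor fuel distributed: 67,170 litres + 18,500 litres + 57,080 litres + 75,770 litres + 68,420 litres + 72,000 litres + 55,520 litres + 70,620 litres + 64,140 litres + 53,790 litres + 38,150 litres = 641,160 litres.
641,160 litres ≤ 670,000 litres, so the threshold is not exceeded.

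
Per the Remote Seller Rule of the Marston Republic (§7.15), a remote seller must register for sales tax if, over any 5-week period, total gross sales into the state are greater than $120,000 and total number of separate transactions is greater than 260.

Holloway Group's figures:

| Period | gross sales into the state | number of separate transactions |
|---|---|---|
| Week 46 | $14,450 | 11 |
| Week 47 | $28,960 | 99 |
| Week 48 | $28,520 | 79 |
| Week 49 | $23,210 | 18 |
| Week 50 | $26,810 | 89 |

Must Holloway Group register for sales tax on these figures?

Total gross sales into the state: $14,450 + $28,960 + $28,520 + $23,210 + $26,810 = $121,950 (> $120,000).
Total number of separate transactions: 11 + 99 + 79 + 18 + 89 = 296 (> 260).
The test is 'and': both thresholds are exceeded.

Yes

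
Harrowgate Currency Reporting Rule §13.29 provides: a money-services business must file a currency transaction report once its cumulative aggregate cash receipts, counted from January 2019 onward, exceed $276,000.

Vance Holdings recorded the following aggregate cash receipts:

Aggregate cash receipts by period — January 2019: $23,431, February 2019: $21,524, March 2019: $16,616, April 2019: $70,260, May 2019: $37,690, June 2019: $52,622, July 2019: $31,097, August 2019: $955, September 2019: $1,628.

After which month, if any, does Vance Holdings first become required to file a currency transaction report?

Through January 2019: $23,431
Through February 2019: $44,955
Through March 2019: $61,571
Through April 2019: $131,831
Through May 2019: $169,521
Through June 2019: $222,143
Through July 2019: $253,240
Through August 2019: $254,195
Through September 2019: $255,823
Final cumulative total $255,823 ≤ $276,000; the threshold is never exceeded.

Not triggered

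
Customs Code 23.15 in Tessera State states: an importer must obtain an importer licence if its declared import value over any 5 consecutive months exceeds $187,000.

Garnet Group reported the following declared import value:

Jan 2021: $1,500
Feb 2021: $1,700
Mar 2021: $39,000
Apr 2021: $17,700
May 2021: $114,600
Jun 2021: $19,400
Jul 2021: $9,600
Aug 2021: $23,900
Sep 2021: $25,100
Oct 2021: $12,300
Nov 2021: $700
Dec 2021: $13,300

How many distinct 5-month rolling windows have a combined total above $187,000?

3

Jan 2021–May 2021: $1,500 + $1,700 + $39,000 + $17,700 + $114,600 = $174,500 (under)
Feb 2021–Jun 2021: $1,700 + $39,000 + $17,700 + $114,600 + $19,400 = $192,400 (over)
Mar 2021–Jul 2021: $39,000 + $17,700 + $114,600 + $19,400 + $9,600 = $200,300 (over)
Apr 2021–Aug 2021: $17,700 + $114,600 + $19,400 + $9,600 + $23,900 = $185,200 (under)
May 2021–Sep 2021: $114,600 + $19,400 + $9,600 + $23,900 + $25,100 = $192,600 (over)
Jun 2021–Oct 2021: $19,400 + $9,600 + $23,900 + $25,100 + $12,300 = $90,300 (under)
Jul 2021–Nov 2021: $9,600 + $23,900 + $25,100 + $12,300 + $700 = $71,600 (under)
Aug 2021–Dec 2021: $23,900 + $25,100 + $12,300 + $700 + $13,300 = $75,300 (under)
3 windows exceed the threshold.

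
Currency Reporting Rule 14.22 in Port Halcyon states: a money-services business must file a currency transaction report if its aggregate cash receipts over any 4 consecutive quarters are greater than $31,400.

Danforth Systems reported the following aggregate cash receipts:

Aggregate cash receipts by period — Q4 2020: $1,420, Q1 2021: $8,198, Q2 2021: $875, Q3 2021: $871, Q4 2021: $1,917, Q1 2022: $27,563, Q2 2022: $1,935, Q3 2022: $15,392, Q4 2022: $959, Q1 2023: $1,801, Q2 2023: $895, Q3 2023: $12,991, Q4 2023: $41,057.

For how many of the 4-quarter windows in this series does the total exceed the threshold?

Q4 2020–Q3 2021: $1,420 + $8,198 + $875 + $871 = $11,364 (under)
Q1 2021–Q4 2021: $8,198 + $875 + $871 + $1,917 = $11,861 (under)
Q2 2021–Q1 2022: $875 + $871 + $1,917 + $27,563 = $31,226 (under)
Q3 2021–Q2 2022: $871 + $1,917 + $27,563 + $1,935 = $32,286 (over)
Q4 2021–Q3 2022: $1,917 + $27,563 + $1,935 + $15,392 = $46,807 (over)
Q1 2022–Q4 2022: $27,563 + $1,935 + $15,392 + $959 = $45,849 (over)
Q2 2022–Q1 2023: $1,935 + $15,392 + $959 + $1,801 = $20,087 (under)
Q3 2022–Q2 2023: $15,392 + $959 + $1,801 + $895 = $19,047 (under)
Q4 2022–Q3 2023: $959 + $1,801 + $895 + $12,991 = $16,646 (under)
Q1 2023–Q4 2023: $1,801 + $895 + $12,991 + $41,057 = $56,744 (over)
4 windows exceed the threshold.

4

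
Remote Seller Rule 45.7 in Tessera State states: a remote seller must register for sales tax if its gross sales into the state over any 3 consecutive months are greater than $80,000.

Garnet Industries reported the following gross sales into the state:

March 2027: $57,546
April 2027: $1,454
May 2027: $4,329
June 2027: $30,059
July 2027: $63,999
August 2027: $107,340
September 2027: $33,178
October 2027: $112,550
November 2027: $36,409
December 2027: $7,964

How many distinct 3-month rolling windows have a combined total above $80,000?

March 2027–May 2027: $57,546 + $1,454 + $4,329 = $63,329 (under)
April 2027–June 2027: $1,454 + $4,329 + $30,059 = $35,842 (under)
May 2027–July 2027: $4,329 + $30,059 + $63,999 = $98,387 (over)
June 2027–August 2027: $30,059 + $63,999 + $107,340 = $201,398 (over)
July 2027–September 2027: $63,999 + $107,340 + $33,178 = $204,517 (over)
August 2027–October 2027: $107,340 + $33,178 + $112,550 = $253,068 (over)
September 2027–November 2027: $33,178 + $112,550 + $36,409 = $182,137 (over)
October 2027–December 2027: $112,550 + $36,409 + $7,964 = $156,923 (over)
6 windows exceed the threshold.

6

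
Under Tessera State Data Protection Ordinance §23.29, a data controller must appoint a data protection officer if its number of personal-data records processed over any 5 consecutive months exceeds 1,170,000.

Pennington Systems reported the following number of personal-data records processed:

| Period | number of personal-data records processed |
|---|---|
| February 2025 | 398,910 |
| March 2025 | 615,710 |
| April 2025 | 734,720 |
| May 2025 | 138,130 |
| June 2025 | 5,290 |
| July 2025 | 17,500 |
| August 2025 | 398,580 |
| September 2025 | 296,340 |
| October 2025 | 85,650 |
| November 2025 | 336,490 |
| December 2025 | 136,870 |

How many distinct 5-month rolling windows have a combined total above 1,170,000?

February 2025–June 2025: 398,910 + 615,710 + 734,720 + 138,130 + 5,290 = 1,892,760 (over)
March 2025–July 2025: 615,710 + 734,720 + 138,130 + 5,290 + 17,500 = 1,511,350 (over)
April 2025–August 2025: 734,720 + 138,130 + 5,290 + 17,500 + 398,580 = 1,294,220 (over)
May 2025–September 2025: 138,130 + 5,290 + 17,500 + 398,580 + 296,340 = 855,840 (under)
June 2025–October 2025: 5,290 + 17,500 + 398,580 + 296,340 + 85,650 = 803,360 (under)
July 2025–November 2025: 17,500 + 398,580 + 296,340 + 85,650 + 336,490 = 1,134,560 (under)
August 2025–December 2025: 398,580 + 296,340 + 85,650 + 336,490 + 136,870 = 1,253,930 (over)
4 windows exceed the threshold.

4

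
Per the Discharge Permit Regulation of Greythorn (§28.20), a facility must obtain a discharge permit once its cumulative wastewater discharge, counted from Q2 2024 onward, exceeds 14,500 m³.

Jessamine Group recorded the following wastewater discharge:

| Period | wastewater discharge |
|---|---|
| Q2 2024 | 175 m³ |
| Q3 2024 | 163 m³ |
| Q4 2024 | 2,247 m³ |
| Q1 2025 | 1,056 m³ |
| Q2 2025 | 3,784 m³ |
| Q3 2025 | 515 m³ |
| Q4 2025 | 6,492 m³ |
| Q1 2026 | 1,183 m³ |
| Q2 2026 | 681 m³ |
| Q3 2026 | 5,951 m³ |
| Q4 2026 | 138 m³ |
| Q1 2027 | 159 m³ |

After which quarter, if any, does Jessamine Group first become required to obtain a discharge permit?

Through Q2 2024: 175 m³
Through Q3 2024: 338 m³
Through Q4 2024: 2,585 m³
Through Q1 2025: 3,641 m³
Through Q2 2025: 7,425 m³
Through Q3 2025: 7,940 m³
Through Q4 2025: 14,432 m³
Through Q1 2026: 15,615 m³ ← exceeds threshold

Q1 2026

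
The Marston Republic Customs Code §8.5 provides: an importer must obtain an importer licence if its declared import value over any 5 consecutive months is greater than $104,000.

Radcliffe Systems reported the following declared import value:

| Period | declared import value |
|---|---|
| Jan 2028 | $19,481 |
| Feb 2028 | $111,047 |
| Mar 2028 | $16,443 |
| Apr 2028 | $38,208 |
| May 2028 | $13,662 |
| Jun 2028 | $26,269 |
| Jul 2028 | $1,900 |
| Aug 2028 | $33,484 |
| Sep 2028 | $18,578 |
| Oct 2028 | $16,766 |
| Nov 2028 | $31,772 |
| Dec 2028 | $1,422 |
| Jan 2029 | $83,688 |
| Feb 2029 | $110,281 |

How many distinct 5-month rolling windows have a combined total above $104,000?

5

Jan 2028–May 2028: $19,481 + $111,047 + $16,443 + $38,208 + $13,662 = $198,841 (over)
Feb 2028–Jun 2028: $111,047 + $16,443 + $38,208 + $13,662 + $26,269 = $205,629 (over)
Mar 2028–Jul 2028: $16,443 + $38,208 + $13,662 + $26,269 + $1,900 = $96,482 (under)
Apr 2028–Aug 2028: $38,208 + $13,662 + $26,269 + $1,900 + $33,484 = $113,523 (over)
May 2028–Sep 2028: $13,662 + $26,269 + $1,900 + $33,484 + $18,578 = $93,893 (under)
Jun 2028–Oct 2028: $26,269 + $1,900 + $33,484 + $18,578 + $16,766 = $96,997 (under)
Jul 2028–Nov 2028: $1,900 + $33,484 + $18,578 + $16,766 + $31,772 = $102,500 (under)
Aug 2028–Dec 2028: $33,484 + $18,578 + $16,766 + $31,772 + $1,422 = $102,022 (under)
Sep 2028–Jan 2029: $18,578 + $16,766 + $31,772 + $1,422 + $83,688 = $152,226 (over)
Oct 2028–Feb 2029: $16,766 + $31,772 + $1,422 + $83,688 + $110,281 = $243,929 (over)
5 windows exceed the threshold.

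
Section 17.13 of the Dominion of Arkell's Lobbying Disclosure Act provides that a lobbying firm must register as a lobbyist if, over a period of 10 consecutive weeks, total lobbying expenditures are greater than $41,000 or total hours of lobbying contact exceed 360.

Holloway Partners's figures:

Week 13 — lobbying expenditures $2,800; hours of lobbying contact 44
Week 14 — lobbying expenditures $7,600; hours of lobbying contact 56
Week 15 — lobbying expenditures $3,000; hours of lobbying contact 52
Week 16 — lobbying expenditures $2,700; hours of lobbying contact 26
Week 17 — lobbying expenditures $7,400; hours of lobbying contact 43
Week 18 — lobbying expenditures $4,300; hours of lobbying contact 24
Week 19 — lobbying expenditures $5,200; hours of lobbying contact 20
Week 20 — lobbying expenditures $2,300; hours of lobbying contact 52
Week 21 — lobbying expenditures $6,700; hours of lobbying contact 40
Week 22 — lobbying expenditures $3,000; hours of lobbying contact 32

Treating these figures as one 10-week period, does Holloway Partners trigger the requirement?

Total lobbying expenditures: $2,800 + $7,600 + $3,000 + $2,700 + $7,400 + $4,300 + $5,200 + $2,300 + $6,700 + $3,000 = $45,000 (> $41,000).
Total hours of lobbying contact: 44 + 56 + 52 + 26 + 43 + 24 + 20 + 52 + 40 + 32 = 389 (> 360).
The test is 'or': at least one threshold is exceeded.

Yes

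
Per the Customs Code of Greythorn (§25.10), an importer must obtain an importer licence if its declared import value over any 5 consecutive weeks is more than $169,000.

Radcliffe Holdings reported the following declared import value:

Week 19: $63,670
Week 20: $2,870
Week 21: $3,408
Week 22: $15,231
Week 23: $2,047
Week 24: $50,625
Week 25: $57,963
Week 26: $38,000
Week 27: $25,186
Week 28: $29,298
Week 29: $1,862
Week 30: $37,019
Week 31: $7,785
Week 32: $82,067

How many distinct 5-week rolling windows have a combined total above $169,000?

2

Week 19–Week 23: $63,670 + $2,870 + $3,408 + $15,231 + $2,047 = $87,226 (under)
Week 20–Week 24: $2,870 + $3,408 + $15,231 + $2,047 + $50,625 = $74,181 (under)
Week 21–Week 25: $3,408 + $15,231 + $2,047 + $50,625 + $57,963 = $129,274 (under)
Week 22–Week 26: $15,231 + $2,047 + $50,625 + $57,963 + $38,000 = $163,866 (under)
Week 23–Week 27: $2,047 + $50,625 + $57,963 + $38,000 + $25,186 = $173,821 (over)
Week 24–Week 28: $50,625 + $57,963 + $38,000 + $25,186 + $29,298 = $201,072 (over)
Week 25–Week 29: $57,963 + $38,000 + $25,186 + $29,298 + $1,862 = $152,309 (under)
Week 26–Week 30: $38,000 + $25,186 + $29,298 + $1,862 + $37,019 = $131,365 (under)
Week 27–Week 31: $25,186 + $29,298 + $1,862 + $37,019 + $7,785 = $101,150 (under)
Week 28–Week 32: $29,298 + $1,862 + $37,019 + $7,785 + $82,067 = $158,031 (under)
2 windows exceed the threshold.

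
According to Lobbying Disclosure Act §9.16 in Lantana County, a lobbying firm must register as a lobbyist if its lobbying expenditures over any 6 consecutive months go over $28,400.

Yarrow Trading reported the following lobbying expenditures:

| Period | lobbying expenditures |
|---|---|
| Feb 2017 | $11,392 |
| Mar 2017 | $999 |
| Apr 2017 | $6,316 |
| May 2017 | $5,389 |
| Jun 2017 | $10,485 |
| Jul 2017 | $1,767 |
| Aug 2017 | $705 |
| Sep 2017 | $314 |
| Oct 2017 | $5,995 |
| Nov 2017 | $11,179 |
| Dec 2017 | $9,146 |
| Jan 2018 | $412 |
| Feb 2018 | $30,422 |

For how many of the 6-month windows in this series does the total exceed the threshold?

4

Feb 2017–Jul 2017: $11,392 + $999 + $6,316 + $5,389 + $10,485 + $1,767 = $36,348 (over)
Mar 2017–Aug 2017: $999 + $6,316 + $5,389 + $10,485 + $1,767 + $705 = $25,661 (under)
Apr 2017–Sep 2017: $6,316 + $5,389 + $10,485 + $1,767 + $705 + $314 = $24,976 (under)
May 2017–Oct 2017: $5,389 + $10,485 + $1,767 + $705 + $314 + $5,995 = $24,655 (under)
Jun 2017–Nov 2017: $10,485 + $1,767 + $705 + $314 + $5,995 + $11,179 = $30,445 (over)
Jul 2017–Dec 2017: $1,767 + $705 + $314 + $5,995 + $11,179 + $9,146 = $29,106 (over)
Aug 2017–Jan 2018: $705 + $314 + $5,995 + $11,179 + $9,146 + $412 = $27,751 (under)
Sep 2017–Feb 2018: $314 + $5,995 + $11,179 + $9,146 + $412 + $30,422 = $57,468 (over)
4 windows exceed the threshold.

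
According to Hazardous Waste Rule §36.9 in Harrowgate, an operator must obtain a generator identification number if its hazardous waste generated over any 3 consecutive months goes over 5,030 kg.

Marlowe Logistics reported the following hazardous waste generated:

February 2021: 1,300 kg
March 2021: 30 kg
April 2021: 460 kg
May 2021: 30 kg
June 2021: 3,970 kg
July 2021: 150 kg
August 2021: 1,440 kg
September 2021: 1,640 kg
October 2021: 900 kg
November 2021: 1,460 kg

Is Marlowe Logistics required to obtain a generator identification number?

February 2021–April 2021: 1,300 kg + 30 kg + 460 kg = 1,790 kg (under)
March 2021–May 2021: 30 kg + 460 kg + 30 kg = 520 kg (under)
April 2021–June 2021: 460 kg + 30 kg + 3,970 kg = 4,460 kg (under)
May 2021–July 2021: 30 kg + 3,970 kg + 150 kg = 4,150 kg (under)
June 2021–August 2021: 3,970 kg + 150 kg + 1,440 kg = 5,560 kg (over)
July 2021–September 2021: 150 kg + 1,440 kg + 1,640 kg = 3,230 kg (under)
August 2021–October 2021: 1,440 kg + 1,640 kg + 900 kg = 3,980 kg (under)
September 2021–November 2021: 1,640 kg + 900 kg + 1,460 kg = 4,000 kg (under)
At least one window exceeds 5,030 kg.

Yes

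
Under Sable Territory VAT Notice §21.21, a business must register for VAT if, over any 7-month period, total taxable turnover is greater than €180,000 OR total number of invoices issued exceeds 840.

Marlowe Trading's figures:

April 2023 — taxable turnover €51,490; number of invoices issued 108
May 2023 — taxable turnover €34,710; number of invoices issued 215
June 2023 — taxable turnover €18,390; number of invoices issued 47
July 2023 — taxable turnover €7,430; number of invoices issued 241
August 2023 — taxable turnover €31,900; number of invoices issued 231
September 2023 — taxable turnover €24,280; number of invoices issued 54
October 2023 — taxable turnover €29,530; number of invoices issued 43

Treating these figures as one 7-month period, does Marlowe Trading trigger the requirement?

Total taxable turnover: €51,490 + €34,710 + €18,390 + €7,430 + €31,900 + €24,280 + €29,530 = €197,730 (> €180,000).
Total number of invoices issued: 108 + 215 + 47 + 241 + 231 + 54 + 43 = 939 (> 840).
The test is 'or': at least one threshold is exceeded.

Yes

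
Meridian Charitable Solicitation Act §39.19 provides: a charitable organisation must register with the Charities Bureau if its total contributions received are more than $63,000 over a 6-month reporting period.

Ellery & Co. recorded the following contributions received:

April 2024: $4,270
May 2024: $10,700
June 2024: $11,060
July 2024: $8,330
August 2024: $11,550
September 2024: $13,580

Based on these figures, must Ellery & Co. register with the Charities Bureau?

No

Total contributions received: $4,270 + $10,700 + $11,060 + $8,330 + $11,550 + $13,580 = $59,490.
$59,490 ≤ $63,000, so the threshold is not exceeded.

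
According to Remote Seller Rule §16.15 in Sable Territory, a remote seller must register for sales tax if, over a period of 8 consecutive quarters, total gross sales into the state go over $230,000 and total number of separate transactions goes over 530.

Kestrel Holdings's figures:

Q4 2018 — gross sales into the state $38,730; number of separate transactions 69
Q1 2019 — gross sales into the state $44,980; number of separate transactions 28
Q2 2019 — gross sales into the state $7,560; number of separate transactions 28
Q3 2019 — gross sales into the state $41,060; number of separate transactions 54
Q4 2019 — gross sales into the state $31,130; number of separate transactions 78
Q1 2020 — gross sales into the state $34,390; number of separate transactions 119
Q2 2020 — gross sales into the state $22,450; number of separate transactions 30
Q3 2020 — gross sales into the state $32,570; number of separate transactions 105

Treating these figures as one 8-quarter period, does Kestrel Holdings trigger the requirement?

Total gross sales into the state: $38,730 + $44,980 + $7,560 + $41,060 + $31,130 + $34,390 + $22,450 + $32,570 = $252,870 (> $230,000).
Total number of separate transactions: 69 + 28 + 28 + 54 + 78 + 119 + 30 + 105 = 511 (≤ 530).
The test is 'and': the rule requires both, and at least one is not exceeded.

No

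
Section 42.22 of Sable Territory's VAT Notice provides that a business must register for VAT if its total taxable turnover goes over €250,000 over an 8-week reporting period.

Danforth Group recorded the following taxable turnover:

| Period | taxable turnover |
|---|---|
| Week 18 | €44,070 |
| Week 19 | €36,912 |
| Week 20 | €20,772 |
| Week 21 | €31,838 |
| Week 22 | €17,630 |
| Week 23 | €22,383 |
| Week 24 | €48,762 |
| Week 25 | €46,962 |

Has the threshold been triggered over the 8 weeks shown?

Yes

Total taxable turnover: €44,070 + €36,912 + €20,772 + €31,838 + €17,630 + €22,383 + €48,762 + €46,962 = €269,329.
€269,329 > €250,000, so the threshold is exceeded.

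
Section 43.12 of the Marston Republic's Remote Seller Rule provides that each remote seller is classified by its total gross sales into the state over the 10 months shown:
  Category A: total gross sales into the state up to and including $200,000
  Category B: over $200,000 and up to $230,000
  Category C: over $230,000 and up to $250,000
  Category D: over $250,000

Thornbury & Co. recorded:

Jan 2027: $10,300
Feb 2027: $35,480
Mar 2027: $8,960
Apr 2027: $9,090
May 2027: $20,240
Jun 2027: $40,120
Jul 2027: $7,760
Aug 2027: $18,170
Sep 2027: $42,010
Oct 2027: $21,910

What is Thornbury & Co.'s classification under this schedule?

Category B

Total gross sales into the state: $10,300 + $35,480 + $8,960 + $9,090 + $20,240 + $40,120 + $7,760 + $18,170 + $42,010 + $21,910 = $214,040.
$200,000 < $214,040 ≤ $230,000, so Category B applies.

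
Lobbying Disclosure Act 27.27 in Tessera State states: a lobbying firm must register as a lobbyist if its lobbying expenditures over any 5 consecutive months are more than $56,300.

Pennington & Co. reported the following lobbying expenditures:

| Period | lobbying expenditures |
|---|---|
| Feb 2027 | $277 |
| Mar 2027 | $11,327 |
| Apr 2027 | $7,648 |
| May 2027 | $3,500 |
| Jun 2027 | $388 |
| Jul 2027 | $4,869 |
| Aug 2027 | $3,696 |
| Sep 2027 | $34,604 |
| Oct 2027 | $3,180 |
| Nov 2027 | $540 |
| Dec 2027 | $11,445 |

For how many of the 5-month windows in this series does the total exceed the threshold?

Feb 2027–Jun 2027: $277 + $11,327 + $7,648 + $3,500 + $388 = $23,140 (under)
Mar 2027–Jul 2027: $11,327 + $7,648 + $3,500 + $388 + $4,869 = $27,732 (under)
Apr 2027–Aug 2027: $7,648 + $3,500 + $388 + $4,869 + $3,696 = $20,101 (under)
May 2027–Sep 2027: $3,500 + $388 + $4,869 + $3,696 + $34,604 = $47,057 (under)
Jun 2027–Oct 2027: $388 + $4,869 + $3,696 + $34,604 + $3,180 = $46,737 (under)
Jul 2027–Nov 2027: $4,869 + $3,696 + $34,604 + $3,180 + $540 = $46,889 (under)
Aug 2027–Dec 2027: $3,696 + $34,604 + $3,180 + $540 + $11,445 = $53,465 (under)
0 windows exceed the threshold.

0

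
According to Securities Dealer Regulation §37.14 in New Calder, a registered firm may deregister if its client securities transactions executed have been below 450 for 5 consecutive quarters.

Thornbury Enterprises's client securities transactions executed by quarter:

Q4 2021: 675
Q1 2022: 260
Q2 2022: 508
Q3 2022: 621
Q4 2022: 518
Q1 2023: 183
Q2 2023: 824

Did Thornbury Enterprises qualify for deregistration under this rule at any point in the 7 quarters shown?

Quarters below 450: Q1 2022, Q1 2023.
Longest run of consecutive quarters below the threshold: 1.
1 < 5, so Thornbury Enterprises never became eligible.

No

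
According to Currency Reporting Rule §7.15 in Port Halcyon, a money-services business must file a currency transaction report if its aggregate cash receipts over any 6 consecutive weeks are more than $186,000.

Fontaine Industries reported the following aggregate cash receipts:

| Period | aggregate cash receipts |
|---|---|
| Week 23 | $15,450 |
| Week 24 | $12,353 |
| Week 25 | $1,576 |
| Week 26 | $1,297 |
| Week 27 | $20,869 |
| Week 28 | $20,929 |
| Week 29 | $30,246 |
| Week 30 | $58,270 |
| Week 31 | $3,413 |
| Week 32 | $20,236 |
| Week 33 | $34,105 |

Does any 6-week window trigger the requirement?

No

Week 23–Week 28: $15,450 + $12,353 + $1,576 + $1,297 + $20,869 + $20,929 = $72,474 (under)
Week 24–Week 29: $12,353 + $1,576 + $1,297 + $20,869 + $20,929 + $30,246 = $87,270 (under)
Week 25–Week 30: $1,576 + $1,297 + $20,869 + $20,929 + $30,246 + $58,270 = $133,187 (under)
Week 26–Week 31: $1,297 + $20,869 + $20,929 + $30,246 + $58,270 + $3,413 = $135,024 (under)
Week 27–Week 32: $20,869 + $20,929 + $30,246 + $58,270 + $3,413 + $20,236 = $153,963 (under)
Week 28–Week 33: $20,929 + $30,246 + $58,270 + $3,413 + $20,236 + $34,105 = $167,199 (under)
No window exceeds $186,000.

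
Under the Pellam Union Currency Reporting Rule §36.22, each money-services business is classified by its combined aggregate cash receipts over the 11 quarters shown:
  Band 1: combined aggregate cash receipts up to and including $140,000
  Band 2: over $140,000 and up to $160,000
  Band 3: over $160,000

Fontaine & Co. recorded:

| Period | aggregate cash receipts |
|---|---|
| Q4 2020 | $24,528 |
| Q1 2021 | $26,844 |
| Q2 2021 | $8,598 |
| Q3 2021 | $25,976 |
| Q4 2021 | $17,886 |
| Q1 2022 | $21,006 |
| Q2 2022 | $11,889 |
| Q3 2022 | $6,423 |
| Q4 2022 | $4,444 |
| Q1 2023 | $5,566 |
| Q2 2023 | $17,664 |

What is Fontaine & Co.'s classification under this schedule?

Combined aggregate cash receipts: $24,528 + $26,844 + $8,598 + $25,976 + $17,886 + $21,006 + $11,889 + $6,423 + $4,444 + $5,566 + $17,664 = $170,824.
$170,824 > $160,000, so Band 3 applies.

Band 3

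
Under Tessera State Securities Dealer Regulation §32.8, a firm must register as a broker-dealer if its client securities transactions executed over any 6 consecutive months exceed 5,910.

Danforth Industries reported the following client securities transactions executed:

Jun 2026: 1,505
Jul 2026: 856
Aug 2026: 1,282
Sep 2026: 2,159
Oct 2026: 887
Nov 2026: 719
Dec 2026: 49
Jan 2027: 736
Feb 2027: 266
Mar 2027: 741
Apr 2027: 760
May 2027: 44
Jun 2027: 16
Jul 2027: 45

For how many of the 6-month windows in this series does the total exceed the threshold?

2

Jun 2026–Nov 2026: 1,505 + 856 + 1,282 + 2,159 + 887 + 719 = 7,408 (over)
Jul 2026–Dec 2026: 856 + 1,282 + 2,159 + 887 + 719 + 49 = 5,952 (over)
Aug 2026–Jan 2027: 1,282 + 2,159 + 887 + 719 + 49 + 736 = 5,832 (under)
Sep 2026–Feb 2027: 2,159 + 887 + 719 + 49 + 736 + 266 = 4,816 (under)
Oct 2026–Mar 2027: 887 + 719 + 49 + 736 + 266 + 741 = 3,398 (under)
Nov 2026–Apr 2027: 719 + 49 + 736 + 266 + 741 + 760 = 3,271 (under)
Dec 2026–May 2027: 49 + 736 + 266 + 741 + 760 + 44 = 2,596 (under)
Jan 2027–Jun 2027: 736 + 266 + 741 + 760 + 44 + 16 = 2,563 (under)
Feb 2027–Jul 2027: 266 + 741 + 760 + 44 + 16 + 45 = 1,872 (under)
2 windows exceed the threshold.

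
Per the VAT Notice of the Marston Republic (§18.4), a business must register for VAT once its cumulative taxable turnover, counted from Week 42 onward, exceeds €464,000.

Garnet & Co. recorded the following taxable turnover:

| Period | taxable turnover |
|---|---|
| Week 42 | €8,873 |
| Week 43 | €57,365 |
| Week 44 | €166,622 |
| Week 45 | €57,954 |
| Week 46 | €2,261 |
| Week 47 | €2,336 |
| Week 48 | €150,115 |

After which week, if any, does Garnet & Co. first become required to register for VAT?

Not triggered

Through Week 42: €8,873
Through Week 43: €66,238
Through Week 44: €232,860
Through Week 45: €290,814
Through Week 46: €293,075
Through Week 47: €295,411
Through Week 48: €445,526
Final cumulative total €445,526 ≤ €464,000; the threshold is never exceeded.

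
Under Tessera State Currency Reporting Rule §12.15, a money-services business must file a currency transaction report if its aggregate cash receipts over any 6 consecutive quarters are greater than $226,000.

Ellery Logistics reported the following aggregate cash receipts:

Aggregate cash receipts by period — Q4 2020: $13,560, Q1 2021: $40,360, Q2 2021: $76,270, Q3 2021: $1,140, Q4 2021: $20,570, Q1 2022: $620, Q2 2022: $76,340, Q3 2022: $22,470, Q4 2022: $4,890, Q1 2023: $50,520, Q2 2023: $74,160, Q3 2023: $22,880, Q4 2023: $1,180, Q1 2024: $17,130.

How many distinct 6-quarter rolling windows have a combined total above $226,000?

Q4 2020–Q1 2022: $13,560 + $40,360 + $76,270 + $1,140 + $20,570 + $620 = $152,520 (under)
Q1 2021–Q2 2022: $40,360 + $76,270 + $1,140 + $20,570 + $620 + $76,340 = $215,300 (under)
Q2 2021–Q3 2022: $76,270 + $1,140 + $20,570 + $620 + $76,340 + $22,470 = $197,410 (under)
Q3 2021–Q4 2022: $1,140 + $20,570 + $620 + $76,340 + $22,470 + $4,890 = $126,030 (under)
Q4 2021–Q1 2023: $20,570 + $620 + $76,340 + $22,470 + $4,890 + $50,520 = $175,410 (under)
Q1 2022–Q2 2023: $620 + $76,340 + $22,470 + $4,890 + $50,520 + $74,160 = $229,000 (over)
Q2 2022–Q3 2023: $76,340 + $22,470 + $4,890 + $50,520 + $74,160 + $22,880 = $251,260 (over)
Q3 2022–Q4 2023: $22,470 + $4,890 + $50,520 + $74,160 + $22,880 + $1,180 = $176,100 (under)
Q4 2022–Q1 2024: $4,890 + $50,520 + $74,160 + $22,880 + $1,180 + $17,130 = $170,760 (under)
2 windows exceed the threshold.

2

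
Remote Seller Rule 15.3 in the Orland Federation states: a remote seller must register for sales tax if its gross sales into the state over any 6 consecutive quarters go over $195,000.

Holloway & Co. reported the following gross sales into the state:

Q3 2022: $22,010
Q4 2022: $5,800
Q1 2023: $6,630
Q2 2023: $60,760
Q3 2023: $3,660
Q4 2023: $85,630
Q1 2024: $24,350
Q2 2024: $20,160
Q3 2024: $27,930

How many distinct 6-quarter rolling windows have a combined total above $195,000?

Q3 2022–Q4 2023: $22,010 + $5,800 + $6,630 + $60,760 + $3,660 + $85,630 = $184,490 (under)
Q4 2022–Q1 2024: $5,800 + $6,630 + $60,760 + $3,660 + $85,630 + $24,350 = $186,830 (under)
Q1 2023–Q2 2024: $6,630 + $60,760 + $3,660 + $85,630 + $24,350 + $20,160 = $201,190 (over)
Q2 2023–Q3 2024: $60,760 + $3,660 + $85,630 + $24,350 + $20,160 + $27,930 = $222,490 (over)
2 windows exceed the threshold.

2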